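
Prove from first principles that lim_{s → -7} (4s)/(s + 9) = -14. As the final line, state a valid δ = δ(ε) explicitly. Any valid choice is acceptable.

Let ε > 0 be given. We want δ > 0 with 0 < |s + 7| < δ ⇒ |(4s)/(s + 9) + 14| < ε.
Combining over a common denominator, (4s)/(s + 9) + 14 = [(4s)·2 − (-28)·(s + 9)] / [2·(s + 9)] = 36(s + 7) / (2(s + 9)).
So |(4s)/(s + 9) + 14| = 36|s + 7| / (2·|s + 9|).
Restrict δ ≤ 1. Then |s + 7| < 1 gives |s + 9| = |(s + 7) + 2| ≥ 2 − 1 = 1.
Hence |(4s)/(s + 9) + 14| < 36|s + 7|/(2·1) = 18|s + 7|, which is < ε once |s + 7| < (1/18)ε.
Take δ = min(1, (1/18)ε). Then 0 < |s + 7| < δ forces both bounds, so |(4s)/(s + 9) + 14| < ε.

δ = min(1, (1/18)ε)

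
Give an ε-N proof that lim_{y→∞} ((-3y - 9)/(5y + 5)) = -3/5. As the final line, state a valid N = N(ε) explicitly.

N = (6/5)/ε

Suppose ε > 0. We seek N > 0 such that y > N implies |(-3y - 9)/(5y + 5) + 3/5| < ε.
(-3y - 9)/(5y + 5) + 3/5 = (5(-3y - 9) − (-3)(5y + 5)) / (5(5y + 5)) = -30/(5(5y + 5)).
For y > 0 we have 5y + 5 > 5y, so |(-3y - 9)/(5y + 5) + 3/5| = 30/(5(5y + 5)) < 30/(5·5y) = (6/5)/y.
Thus |(-3y - 9)/(5y + 5) + 3/5| < ε whenever y > (6/5)/ε.
Take N = (6/5)/ε. If y > N then |(-3y - 9)/(5y + 5) + 3/5| < (6/5)/y < ε.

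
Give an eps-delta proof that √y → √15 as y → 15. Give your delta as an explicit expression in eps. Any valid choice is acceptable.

Let eps > 0. We want delta > 0 such that 0 < |y − 15| < delta implies |√y − √15| < eps.
Multiplying by the conjugate, |√y − √15| = |y − 15|/(√y + √15).
Restrict delta ≤ 15 so that |y − 15| < 15 forces y > 0, and then √y + √15 > √15.
Hence |√y − √15| < |y − 15|/√15, which is < eps once |y − 15| < √15·eps.
Take delta = min(15, √15·eps). If 0 < |y − 15| < delta then y > 0 and |√y − √15| < |y − 15|/√15 < eps.

delta = min(15, √15·eps)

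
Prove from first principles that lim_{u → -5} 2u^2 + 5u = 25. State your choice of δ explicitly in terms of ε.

δ = min(1, ε/17)

Suppose ε > 0. We want δ > 0 such that 0 < |u + 5| < δ implies |(2u^2 + 5u) − 25| < ε.
(2u^2 + 5u) − 25 = 2u^2 + 5u - 25 = (u + 5)(2u - 5).
So |(2u^2 + 5u) − 25| = |u + 5|·|2u - 5|.
Assume first that |u + 5| < 1, so |u| < 6. Then |2u - 5| ≤ 2·6 + 5 = 17.
Hence |(2u^2 + 5u) − 25| ≤ 17|u + 5| < ε provided |u + 5| < ε/17.
Take δ = min(1, ε/17). Then 0 < |u + 5| < δ gives both |u + 5| < 1 and |u + 5| < ε/17, so |(2u^2 + 5u) − 25| < ε.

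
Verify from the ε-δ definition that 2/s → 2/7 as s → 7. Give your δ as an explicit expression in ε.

δ = min(7/2, (49/4)ε)

Let ε > 0 be given. We seek δ > 0 such that 0 < |s − 7| < δ implies |2/s − (2/7)| < ε.
|2/s − (2/7)| = 2·|7 − s|/(7·|s|) = 2|s − 7|/(7|s|).
Restrict δ ≤ 7/2. Then |s − 7| < 7/2 gives |s| > 7/2, so 7|s| > 49/2.
Then |2/s − (2/7)| < 2|s − 7|/(49/2), which is < ε when |s − 7| < (49/4)ε.
Take δ = min(7/2, (49/4)ε). Then 0 < |s − 7| < δ gives both |s − 7| < 7/2 and |s − 7| < (49/4)ε, so |2/s − (2/7)| < ε.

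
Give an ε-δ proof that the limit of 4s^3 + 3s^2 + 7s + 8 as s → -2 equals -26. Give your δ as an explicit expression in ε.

Let ε > 0 be given. We want δ > 0 such that 0 < |s + 2| < δ implies |(4s^3 + 3s^2 + 7s + 8) + 26| < ε.
(4s^3 + 3s^2 + 7s + 8) + 26 = 4s^3 + 3s^2 + 7s + 34 = (s + 2)(4s^2 - 5s + 17).
So |(4s^3 + 3s^2 + 7s + 8) + 26| = |s + 2|·|4s^2 - 5s + 17|.
Require δ ≤ 1. Then |s + 2| < 1 gives |s| < 3, and by the triangle inequality |4s^2 - 5s + 17| ≤ 4·3^2 + 5·3 + 17 = 68.
Hence |(4s^3 + 3s^2 + 7s + 8) + 26| ≤ 68|s + 2| < ε provided |s + 2| < ε/68.
Choosing δ = min(1, ε/68) ensures both conditions, hence |(4s^3 + 3s^2 + 7s + 8) + 26| < ε.

δ = min(1, ε/68)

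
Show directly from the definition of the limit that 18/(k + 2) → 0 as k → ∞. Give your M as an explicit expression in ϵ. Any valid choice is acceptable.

Suppose ϵ > 0. For k ≥ 1, |18/(k + 2) − 0| = 18/(k + 2) ≤ 18/k.
We need 18/k < ϵ, i.e. k > 18/ϵ.
Take M = 18/ϵ. If k > M then |18/(k + 2)| ≤ 18/k < ϵ.

M = 18/ϵ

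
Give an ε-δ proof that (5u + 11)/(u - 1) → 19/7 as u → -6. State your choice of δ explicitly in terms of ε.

δ = min(7/2, (49/32)ε)

Let ε > 0. We want δ > 0 with 0 < |u + 6| < δ ⇒ |(5u + 11)/(u - 1) − (19/7)| < ε.
Combining over a common denominator, (5u + 11)/(u - 1) − (19/7) = [(5u + 11)·(-7) − (-19)·(u - 1)] / [(-7)·(u - 1)] = -16(u + 6) / ((-7)(u - 1)).
So |(5u + 11)/(u - 1) − (19/7)| = 16|u + 6| / (7·|u − 1|).
Restrict δ ≤ 7/2. Then |u + 6| < 7/2 gives |u − 1| = |(u + 6) + (-7)| ≥ 7 − 7/2 = 7/2.
Hence |(5u + 11)/(u - 1) − (19/7)| < 16|u + 6|/(7·(7/2)) = (32/49)|u + 6|, which is < ε once |u + 6| < (49/32)ε.
Take δ = min(7/2, (49/32)ε). Then 0 < |u + 6| < δ forces both bounds, so |(5u + 11)/(u - 1) − (19/7)| < ε.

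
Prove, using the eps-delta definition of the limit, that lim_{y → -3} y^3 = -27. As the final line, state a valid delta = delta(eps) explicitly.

Let eps > 0 be given. We seek delta > 0 with 0 < |y + 3| < delta ⇒ |y^3 + 27| < eps.
Factor: y^3 + 27 = (y + 3)(y^2 - 3y + 9), so |y^3 + 27| = |y + 3|·|y^2 - 3y + 9|.
Restrict delta ≤ 1. Then |y + 3| < 1 gives |y| < 4, so by the triangle inequality |y^2 - 3y + 9| ≤ 4^2 + 3·4 + 9 = 37.
Hence |y^3 + 27| ≤ 37|y + 3|, which is < eps once |y + 3| < eps/37.
Take delta = min(1, eps/37). If 0 < |y + 3| < delta then both bounds hold and |y^3 + 27| ≤ 37|y + 3| < 37·(eps/37) = eps.

delta = min(1, eps/37)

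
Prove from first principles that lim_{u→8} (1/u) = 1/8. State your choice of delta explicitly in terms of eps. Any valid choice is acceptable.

delta = min(4, 32eps)

Let eps > 0. We seek delta > 0 such that 0 < |u − 8| < delta implies |1/u − (1/8)| < eps.
|1/u − (1/8)| = |8 − u|/(8·|u|) = |u − 8|/(8|u|).
Restrict delta ≤ 4. Then |u − 8| < 4 gives |u| > 4, so 8|u| > 32.
Then |1/u − (1/8)| < |u − 8|/32, which is < eps when |u − 8| < 32eps.
Take delta = min(4, 32eps). Then 0 < |u − 8| < delta gives both |u − 8| < 4 and |u − 8| < 32eps, so |1/u − (1/8)| < eps.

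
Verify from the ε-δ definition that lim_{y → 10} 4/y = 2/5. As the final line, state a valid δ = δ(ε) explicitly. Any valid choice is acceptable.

Let ε > 0 be given. We seek δ > 0 such that 0 < |y − 10| < δ implies |4/y − (2/5)| < ε.
|4/y − (2/5)| = 4·|10 − y|/(10·|y|) = 4|y − 10|/(10|y|).
Restrict δ ≤ 5. Then |y − 10| < 5 gives |y| > 5, so 10|y| > 50.
Then |4/y − (2/5)| < 4|y − 10|/50, which is < ε when |y − 10| < (25/2)ε.
Take δ = min(5, (25/2)ε). Then 0 < |y − 10| < δ gives both |y − 10| < 5 and |y − 10| < (25/2)ε, so |4/y − (2/5)| < ε.

δ = min(5, (25/2)ε)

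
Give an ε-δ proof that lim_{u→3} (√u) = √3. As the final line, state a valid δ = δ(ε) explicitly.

Fix ε > 0. We want δ > 0 such that 0 < |u − 3| < δ implies |√u − √3| < ε.
Multiplying by the conjugate, |√u − √3| = |u − 3|/(√u + √3).
Restrict δ ≤ 3 so that |u − 3| < 3 forces u > 0, and then √u + √3 > √3.
Hence |√u − √3| < |u − 3|/√3, which is < ε once |u − 3| < √3·ε.
Take δ = min(3, √3·ε). If 0 < |u − 3| < δ then u > 0 and |√u − √3| < |u − 3|/√3 < ε.

δ = min(3, √3·ε)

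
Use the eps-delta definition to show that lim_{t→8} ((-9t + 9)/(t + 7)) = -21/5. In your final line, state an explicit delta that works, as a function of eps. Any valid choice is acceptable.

delta = min(15/2, (25/16)eps)

Let eps > 0 be given. We want delta > 0 with 0 < |t − 8| < delta ⇒ |(-9t + 9)/(t + 7) + 21/5| < eps.
Combining over a common denominator, (-9t + 9)/(t + 7) + 21/5 = [(-9t + 9)·15 − (-63)·(t + 7)] / [15·(t + 7)] = -72(t − 8) / (15(t + 7)).
So |(-9t + 9)/(t + 7) + 21/5| = 72|t − 8| / (15·|t + 7|).
Restrict delta ≤ 15/2. Then |t − 8| < 15/2 gives |t + 7| = |(t − 8) + 15| ≥ 15 − 15/2 = 15/2.
Hence |(-9t + 9)/(t + 7) + 21/5| < 72|t − 8|/(15·(15/2)) = (16/25)|t − 8|, which is < eps once |t − 8| < (25/16)eps.
Take delta = min(15/2, (25/16)eps). Then 0 < |t − 8| < delta forces both bounds, so |(-9t + 9)/(t + 7) + 21/5| < eps.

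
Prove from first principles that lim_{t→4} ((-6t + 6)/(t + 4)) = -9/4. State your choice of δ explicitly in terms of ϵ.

δ = min(4, (16/15)ϵ)

Suppose ϵ > 0. We want δ > 0 with 0 < |t − 4| < δ ⇒ |(-6t + 6)/(t + 4) + 9/4| < ϵ.
Combining over a common denominator, (-6t + 6)/(t + 4) + 9/4 = [(-6t + 6)·8 − (-18)·(t + 4)] / [8·(t + 4)] = -30(t − 4) / (8(t + 4)).
So |(-6t + 6)/(t + 4) + 9/4| = 30|t − 4| / (8·|t + 4|).
Restrict δ ≤ 4. Then |t − 4| < 4 gives |t + 4| = |(t − 4) + 8| ≥ 8 − 4 = 4.
Hence |(-6t + 6)/(t + 4) + 9/4| < 30|t − 4|/(8·4) = (15/16)|t − 4|, which is < ϵ once |t − 4| < (16/15)ϵ.
Take δ = min(4, (16/15)ϵ). Then 0 < |t − 4| < δ forces both bounds, so |(-6t + 6)/(t + 4) + 9/4| < ϵ.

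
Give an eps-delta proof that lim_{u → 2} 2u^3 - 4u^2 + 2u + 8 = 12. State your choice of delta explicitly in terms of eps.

delta = min(2, eps/34)

Let eps > 0. We want delta > 0 such that 0 < |u − 2| < delta implies |(2u^3 - 4u^2 + 2u + 8) − 12| < eps.
(2u^3 - 4u^2 + 2u + 8) − 12 = 2u^3 - 4u^2 + 2u - 4 = (u − 2)(2u^2 + 2).
So |(2u^3 - 4u^2 + 2u + 8) − 12| = |u − 2|·|2u^2 + 2|.
Assume first that |u − 2| < 2, so |u| < 4. Then |2u^2 + 2| ≤ 2·4^2 + 2 = 34.
Hence |(2u^3 - 4u^2 + 2u + 8) − 12| ≤ 34|u − 2| < eps provided |u − 2| < eps/34.
Choosing delta = min(2, eps/34) ensures both conditions, hence |(2u^3 - 4u^2 + 2u + 8) − 12| < eps.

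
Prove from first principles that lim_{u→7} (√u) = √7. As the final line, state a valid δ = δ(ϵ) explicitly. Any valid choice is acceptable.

Suppose ϵ > 0. We want δ > 0 such that 0 < |u − 7| < δ implies |√u − √7| < ϵ.
Multiplying by the conjugate, |√u − √7| = |u − 7|/(√u + √7).
Restrict δ ≤ 7 so that |u − 7| < 7 forces u > 0, and then √u + √7 > √7.
Hence |√u − √7| < |u − 7|/√7, which is < ϵ once |u − 7| < √7·ϵ.
Take δ = min(7, √7·ϵ). If 0 < |u − 7| < δ then u > 0 and |√u − √7| < |u − 7|/√7 < ϵ.

δ = min(7, √7·ϵ)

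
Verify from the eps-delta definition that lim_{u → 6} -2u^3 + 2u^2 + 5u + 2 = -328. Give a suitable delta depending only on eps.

delta = min(1, eps/223)

Suppose eps > 0. We want delta > 0 such that 0 < |u − 6| < delta implies |(-2u^3 + 2u^2 + 5u + 2) + 328| < eps.
(-2u^3 + 2u^2 + 5u + 2) + 328 = -2u^3 + 2u^2 + 5u + 330 = (u − 6)(-2u^2 - 10u - 55).
So |(-2u^3 + 2u^2 + 5u + 2) + 328| = |u − 6|·|-2u^2 - 10u - 55|.
Require delta ≤ 1. Then |u − 6| < 1 gives |u| < 7, and by the triangle inequality |-2u^2 - 10u - 55| ≤ 2·7^2 + 10·7 + 55 = 223.
Hence |(-2u^3 + 2u^2 + 5u + 2) + 328| ≤ 223|u − 6| < eps provided |u − 6| < eps/223.
Choosing delta = min(1, eps/223) ensures both conditions, hence |(-2u^3 + 2u^2 + 5u + 2) + 328| < eps.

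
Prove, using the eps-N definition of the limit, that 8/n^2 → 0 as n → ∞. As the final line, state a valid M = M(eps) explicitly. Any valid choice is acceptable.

Suppose eps > 0. For n ≥ 1, |8/n^2 − 0| = 8/n^2.
8/n^2 < eps ⇔ n^2 > 8/eps ⇔ n > (8/eps)^{1/2}.
Take M = (8/eps)^{1/2}. Then n > M implies 8/n^2 < eps.

M = (8/eps)^{1/2}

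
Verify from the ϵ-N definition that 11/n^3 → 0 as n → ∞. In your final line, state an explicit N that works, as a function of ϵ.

N = (11/ϵ)^{1/3}

Let ϵ > 0. For n ≥ 1, |11/n^3 − 0| = 11/n^3.
11/n^3 < ϵ ⇔ n^3 > 11/ϵ ⇔ n > (11/ϵ)^{1/3}.
Take N = (11/ϵ)^{1/3}. Then n > N implies 11/n^3 < ϵ.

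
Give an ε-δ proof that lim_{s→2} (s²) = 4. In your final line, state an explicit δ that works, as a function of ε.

Let ε > 0. We seek δ > 0 with 0 < |s − 2| < δ ⇒ |s² − 4| < ε.
Factor: s² − 4 = (s − 2)(s + 2), so |s² − 4| = |s − 2|·|s + 2|.
Restrict δ ≤ 1. Then |s − 2| < 1 gives |s| < 3, so by the triangle inequality |s + 2| ≤ 3 + 2 = 5.
Hence |s² − 4| ≤ 5|s − 2|, which is < ε once |s − 2| < ε/5.
Take δ = min(1, ε/5). If 0 < |s − 2| < δ then both bounds hold and |s² − 4| ≤ 5|s − 2| < 5·(ε/5) = ε.

δ = min(1, ε/5)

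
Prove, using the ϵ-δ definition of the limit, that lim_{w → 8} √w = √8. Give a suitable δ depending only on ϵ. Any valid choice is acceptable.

δ = min(8, √8·ϵ)

Fix ϵ > 0. We want δ > 0 such that 0 < |w − 8| < δ implies |√w − √8| < ϵ.
Multiplying by the conjugate, |√w − √8| = |w − 8|/(√w + √8).
Restrict δ ≤ 8 so that |w − 8| < 8 forces w > 0, and then √w + √8 > √8.
Hence |√w − √8| < |w − 8|/√8, which is < ϵ once |w − 8| < √8·ϵ.
Take δ = min(8, √8·ϵ). If 0 < |w − 8| < δ then w > 0 and |√w − √8| < |w − 8|/√8 < ϵ.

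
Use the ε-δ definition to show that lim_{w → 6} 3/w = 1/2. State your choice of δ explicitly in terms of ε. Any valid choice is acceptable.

δ = min(3, 6ε)

Suppose ε > 0. We seek δ > 0 such that 0 < |w − 6| < δ implies |3/w − (1/2)| < ε.
|3/w − (1/2)| = 3·|6 − w|/(6·|w|) = 3|w − 6|/(6|w|).
Restrict δ ≤ 3. Then |w − 6| < 3 gives |w| > 3, so 6|w| > 18.
Then |3/w − (1/2)| < 3|w − 6|/18, which is < ε when |w − 6| < 6ε.
Take δ = min(3, 6ε). Then 0 < |w − 6| < δ gives both |w − 6| < 3 and |w − 6| < 6ε, so |3/w − (1/2)| < ε.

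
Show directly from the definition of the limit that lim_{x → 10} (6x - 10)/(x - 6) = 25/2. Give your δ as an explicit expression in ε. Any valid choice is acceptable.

Let ε > 0. We want δ > 0 with 0 < |x − 10| < δ ⇒ |(6x - 10)/(x - 6) − (25/2)| < ε.
Combining over a common denominator, (6x - 10)/(x - 6) − (25/2) = [(6x - 10)·4 − 50·(x - 6)] / [4·(x - 6)] = -26(x − 10) / (4(x - 6)).
So |(6x - 10)/(x - 6) − (25/2)| = 26|x − 10| / (4·|x − 6|).
Restrict δ ≤ 2. Then |x − 10| < 2 gives |x − 6| = |(x − 10) + 4| ≥ 4 − 2 = 2.
Hence |(6x - 10)/(x - 6) − (25/2)| < 26|x − 10|/(4·2) = (13/4)|x − 10|, which is < ε once |x − 10| < (4/13)ε.
Take δ = min(2, (4/13)ε). Then 0 < |x − 10| < δ forces both bounds, so |(6x - 10)/(x - 6) − (25/2)| < ε.

δ = min(2, (4/13)ε)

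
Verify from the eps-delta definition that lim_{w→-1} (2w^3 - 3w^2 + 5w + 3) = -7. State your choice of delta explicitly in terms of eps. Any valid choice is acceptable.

Suppose eps > 0. We want delta > 0 such that 0 < |w + 1| < delta implies |(2w^3 - 3w^2 + 5w + 3) + 7| < eps.
(2w^3 - 3w^2 + 5w + 3) + 7 = 2w^3 - 3w^2 + 5w + 10 = (w + 1)(2w^2 - 5w + 10).
So |(2w^3 - 3w^2 + 5w + 3) + 7| = |w + 1|·|2w^2 - 5w + 10|.
Assume first that |w + 1| < 2, so |w| < 3. Then |2w^2 - 5w + 10| ≤ 2·3^2 + 5·3 + 10 = 43.
Hence |(2w^3 - 3w^2 + 5w + 3) + 7| ≤ 43|w + 1| < eps provided |w + 1| < eps/43.
Choosing delta = min(2, eps/43) ensures both conditions, hence |(2w^3 - 3w^2 + 5w + 3) + 7| < eps.

delta = min(2, eps/43)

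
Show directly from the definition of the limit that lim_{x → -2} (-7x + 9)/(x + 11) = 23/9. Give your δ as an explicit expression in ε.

Let ε > 0. We want δ > 0 with 0 < |x + 2| < δ ⇒ |(-7x + 9)/(x + 11) − (23/9)| < ε.
Combining over a common denominator, (-7x + 9)/(x + 11) − (23/9) = [(-7x + 9)·9 − 23·(x + 11)] / [9·(x + 11)] = -86(x + 2) / (9(x + 11)).
So |(-7x + 9)/(x + 11) − (23/9)| = 86|x + 2| / (9·|x + 11|).
Require δ ≤ 9/2, so |x + 11| ≥ |9| − |x + 2| > 9 − 9/2 = 9/2.
Hence |(-7x + 9)/(x + 11) − (23/9)| < 86|x + 2|/(9·(9/2)) = (172/81)|x + 2|, which is < ε once |x + 2| < (81/172)ε.
Take δ = min(9/2, (81/172)ε). Then 0 < |x + 2| < δ forces both bounds, so |(-7x + 9)/(x + 11) − (23/9)| < ε.

δ = min(9/2, (81/172)ε)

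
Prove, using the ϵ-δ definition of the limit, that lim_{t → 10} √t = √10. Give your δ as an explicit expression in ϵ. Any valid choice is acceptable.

Fix ϵ > 0. We want δ > 0 such that 0 < |t − 10| < δ implies |√t − √10| < ϵ.
Multiplying by the conjugate, |√t − √10| = |t − 10|/(√t + √10).
Restrict δ ≤ 10 so that |t − 10| < 10 forces t > 0, and then √t + √10 > √10.
Hence |√t − √10| < |t − 10|/√10, which is < ϵ once |t − 10| < √10·ϵ.
Take δ = min(10, √10·ϵ). If 0 < |t − 10| < δ then t > 0 and |√t − √10| < |t − 10|/√10 < ϵ.

δ = min(10, √10·ϵ)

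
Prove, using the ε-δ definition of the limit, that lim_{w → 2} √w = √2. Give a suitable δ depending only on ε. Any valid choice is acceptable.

δ = min(2, √2·ε)

Let ε > 0. We want δ > 0 such that 0 < |w − 2| < δ implies |√w − √2| < ε.
Multiplying by the conjugate, |√w − √2| = |w − 2|/(√w + √2).
Restrict δ ≤ 2 so that |w − 2| < 2 forces w > 0, and then √w + √2 > √2.
Hence |√w − √2| < |w − 2|/√2, which is < ε once |w − 2| < √2·ε.
Take δ = min(2, √2·ε). If 0 < |w − 2| < δ then w > 0 and |√w − √2| < |w − 2|/√2 < ε.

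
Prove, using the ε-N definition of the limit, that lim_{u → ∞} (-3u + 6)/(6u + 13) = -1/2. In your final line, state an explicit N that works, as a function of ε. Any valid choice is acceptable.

Let ε > 0 be given. We seek N > 0 such that u > N implies |(-3u + 6)/(6u + 13) + 1/2| < ε.
(-3u + 6)/(6u + 13) + 1/2 = (6(-3u + 6) − (-3)(6u + 13)) / (6(6u + 13)) = 75/(6(6u + 13)).
For u > 0 we have 6u + 13 > 6u, so |(-3u + 6)/(6u + 13) + 1/2| = 75/(6(6u + 13)) < 75/(6·6u) = (25/12)/u.
Thus |(-3u + 6)/(6u + 13) + 1/2| < ε whenever u > (25/12)/ε.
Take N = (25/12)/ε. If u > N then |(-3u + 6)/(6u + 13) + 1/2| < (25/12)/u < ε.

N = (25/12)/ε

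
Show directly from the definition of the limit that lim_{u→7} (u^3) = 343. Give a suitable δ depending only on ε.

δ = min(1, ε/169)

Let ε > 0 be given. We seek δ > 0 with 0 < |u − 7| < δ ⇒ |u^3 − 343| < ε.
Factor: u^3 − 343 = (u − 7)(u^2 + 7u + 49), so |u^3 − 343| = |u − 7|·|u^2 + 7u + 49|.
Impose δ ≤ 1 so that |u| < 8; then |u^2 + 7u + 49| ≤ 169.
Hence |u^3 − 343| ≤ 169|u − 7|, which is < ε once |u − 7| < ε/169.
Take δ = min(1, ε/169). If 0 < |u − 7| < δ then both bounds hold and |u^3 − 343| ≤ 169|u − 7| < 169·(ε/169) = ε.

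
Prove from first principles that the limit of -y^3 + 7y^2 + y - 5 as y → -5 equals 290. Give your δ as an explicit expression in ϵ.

δ = min(1, ϵ/167)

Let ϵ > 0 be given. We want δ > 0 such that 0 < |y + 5| < δ implies |(-y^3 + 7y^2 + y - 5) − 290| < ϵ.
(-y^3 + 7y^2 + y - 5) − 290 = -y^3 + 7y^2 + y - 295 = (y + 5)(-y^2 + 12y - 59).
So |(-y^3 + 7y^2 + y - 5) − 290| = |y + 5|·|-y^2 + 12y - 59|.
Assume first that |y + 5| < 1, so |y| < 6. Then |-y^2 + 12y - 59| ≤ 6^2 + 12·6 + 59 = 167.
Hence |(-y^3 + 7y^2 + y - 5) − 290| ≤ 167|y + 5| < ϵ provided |y + 5| < ϵ/167.
Take δ = min(1, ϵ/167). Then 0 < |y + 5| < δ gives both |y + 5| < 1 and |y + 5| < ϵ/167, so |(-y^3 + 7y^2 + y - 5) − 290| < ϵ.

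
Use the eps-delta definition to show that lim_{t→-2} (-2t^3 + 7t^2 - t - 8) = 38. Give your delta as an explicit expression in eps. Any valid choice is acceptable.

delta = min(2, eps/99)

Suppose eps > 0. We want delta > 0 such that 0 < |t + 2| < delta implies |(-2t^3 + 7t^2 - t - 8) − 38| < eps.
(-2t^3 + 7t^2 - t - 8) − 38 = -2t^3 + 7t^2 - t - 46 = (t + 2)(-2t^2 + 11t - 23).
So |(-2t^3 + 7t^2 - t - 8) − 38| = |t + 2|·|-2t^2 + 11t - 23|.
Require delta ≤ 2. Then |t + 2| < 2 gives |t| < 4, and by the triangle inequality |-2t^2 + 11t - 23| ≤ 2·4^2 + 11·4 + 23 = 99.
Hence |(-2t^3 + 7t^2 - t - 8) − 38| ≤ 99|t + 2| < eps provided |t + 2| < eps/99.
Take delta = min(2, eps/99). Then 0 < |t + 2| < delta gives both |t + 2| < 2 and |t + 2| < eps/99, so |(-2t^3 + 7t^2 - t - 8) − 38| < eps.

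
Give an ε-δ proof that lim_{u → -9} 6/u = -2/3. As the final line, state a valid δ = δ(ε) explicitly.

Let ε > 0 be given. We seek δ > 0 such that 0 < |u + 9| < δ implies |6/u + 2/3| < ε.
|6/u + 2/3| = 6·|-9 − u|/(9·|u|) = 6|u + 9|/(9|u|).
Restrict δ ≤ 9/2. Then |u + 9| < 9/2 gives |u| > 9/2, so 9|u| > 81/2.
Then |6/u + 2/3| < 6|u + 9|/(81/2), which is < ε when |u + 9| < (27/4)ε.
Take δ = min(9/2, (27/4)ε). Then 0 < |u + 9| < δ gives both |u + 9| < 9/2 and |u + 9| < (27/4)ε, so |6/u + 2/3| < ε.

δ = min(9/2, (27/4)ε)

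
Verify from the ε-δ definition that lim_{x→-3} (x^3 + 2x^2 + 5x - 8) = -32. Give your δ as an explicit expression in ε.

δ = min(1, ε/28)

Let ε > 0. We want δ > 0 such that 0 < |x + 3| < δ implies |(x^3 + 2x^2 + 5x - 8) + 32| < ε.
(x^3 + 2x^2 + 5x - 8) + 32 = x^3 + 2x^2 + 5x + 24 = (x + 3)(x^2 - x + 8).
So |(x^3 + 2x^2 + 5x - 8) + 32| = |x + 3|·|x^2 - x + 8|.
Require δ ≤ 1. Then |x + 3| < 1 gives |x| < 4, and by the triangle inequality |x^2 - x + 8| ≤ 4^2 + 4 + 8 = 28.
Hence |(x^3 + 2x^2 + 5x - 8) + 32| ≤ 28|x + 3| < ε provided |x + 3| < ε/28.
Take δ = min(1, ε/28). Then 0 < |x + 3| < δ gives both |x + 3| < 1 and |x + 3| < ε/28, so |(x^3 + 2x^2 + 5x - 8) + 32| < ε.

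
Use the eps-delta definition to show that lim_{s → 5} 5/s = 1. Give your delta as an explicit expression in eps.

Suppose eps > 0. We seek delta > 0 such that 0 < |s − 5| < delta implies |5/s − 1| < eps.
|5/s − 1| = 5·|5 − s|/(5·|s|) = 5|s − 5|/(5|s|).
Require delta ≤ 5/2 so that |s| > 5 − 5/2 = 5/2, hence 5|s| > 25/2.
Then |5/s − 1| < 5|s − 5|/(25/2), which is < eps when |s − 5| < (5/2)eps.
Take delta = min(5/2, (5/2)eps). Then 0 < |s − 5| < delta gives both |s − 5| < 5/2 and |s − 5| < (5/2)eps, so |5/s − 1| < eps.

delta = min(5/2, (5/2)eps)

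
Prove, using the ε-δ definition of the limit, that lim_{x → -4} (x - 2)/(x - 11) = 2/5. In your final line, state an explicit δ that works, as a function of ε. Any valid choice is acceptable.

Let ε > 0. We want δ > 0 with 0 < |x + 4| < δ ⇒ |(x - 2)/(x - 11) − (2/5)| < ε.
Combining over a common denominator, (x - 2)/(x - 11) − (2/5) = [(x - 2)·(-15) − (-6)·(x - 11)] / [(-15)·(x - 11)] = -9(x + 4) / ((-15)(x - 11)).
So |(x - 2)/(x - 11) − (2/5)| = 9|x + 4| / (15·|x − 11|).
Restrict δ ≤ 15/2. Then |x + 4| < 15/2 gives |x − 11| = |(x + 4) + (-15)| ≥ 15 − 15/2 = 15/2.
Hence |(x - 2)/(x - 11) − (2/5)| < 9|x + 4|/(15·(15/2)) = (2/25)|x + 4|, which is < ε once |x + 4| < (25/2)ε.
Take δ = min(15/2, (25/2)ε). Then 0 < |x + 4| < δ forces both bounds, so |(x - 2)/(x - 11) − (2/5)| < ε.

δ = min(15/2, (25/2)ε)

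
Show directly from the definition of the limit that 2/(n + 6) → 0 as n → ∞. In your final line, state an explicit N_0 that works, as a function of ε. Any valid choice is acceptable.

Let ε > 0. For n ≥ 1, |2/(n + 6) − 0| = 2/(n + 6) ≤ 2/n.
We need 2/n < ε, i.e. n > 2/ε.
Take N_0 = 2/ε. If n > N_0 then |2/(n + 6)| ≤ 2/n < ε.

N_0 = 2/ε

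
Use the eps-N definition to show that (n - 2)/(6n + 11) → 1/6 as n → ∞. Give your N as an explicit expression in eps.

N = (23/36)/eps

Let eps > 0 be given. For n ≥ 1, |(n - 2)/(6n + 11) − (1/6)| = |-23|/(6(6n + 11)) = 23/(6(6n + 11)).
Since 6n + 11 ≥ 6n for n ≥ 1, this is ≤ 23/(6·6n) = (23/36)/n.
So |(n - 2)/(6n + 11) − (1/6)| < eps whenever n > (23/36)/eps.
Take N = (23/36)/eps. If n > N then |(n - 2)/(6n + 11) − (1/6)| ≤ (23/36)/n < eps.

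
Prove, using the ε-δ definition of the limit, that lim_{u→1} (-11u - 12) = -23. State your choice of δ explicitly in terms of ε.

δ = ε/11

Let ε > 0. We need δ > 0 so that 0 < |u − 1| < δ implies |(-11u - 12) + 23| < ε.
Since (-11u - 12) + 23 = -11(u − 1), we have |(-11u - 12) + 23| = 11|u − 1|.
So 11|u − 1| < ε exactly when |u − 1| < ε/11.
Take δ = ε/11. If 0 < |u − 1| < δ then |(-11u - 12) + 23| = 11|u − 1| < 11·(ε/11) = ε.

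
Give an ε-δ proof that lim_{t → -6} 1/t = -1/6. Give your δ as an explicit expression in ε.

δ = min(3, 18ε)

Fix ε > 0. We seek δ > 0 such that 0 < |t + 6| < δ implies |1/t + 1/6| < ε.
|1/t + 1/6| = |-6 − t|/(6·|t|) = |t + 6|/(6|t|).
Require δ ≤ 3 so that |t| > 6 − 3 = 3, hence 6|t| > 18.
Then |1/t + 1/6| < |t + 6|/18, which is < ε when |t + 6| < 18ε.
Take δ = min(3, 18ε). Then 0 < |t + 6| < δ gives both |t + 6| < 3 and |t + 6| < 18ε, so |1/t + 1/6| < ε.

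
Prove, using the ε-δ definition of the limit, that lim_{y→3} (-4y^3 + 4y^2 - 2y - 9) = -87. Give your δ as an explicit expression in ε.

Let ε > 0 be given. We want δ > 0 such that 0 < |y − 3| < δ implies |(-4y^3 + 4y^2 - 2y - 9) + 87| < ε.
(-4y^3 + 4y^2 - 2y - 9) + 87 = -4y^3 + 4y^2 - 2y + 78 = (y − 3)(-4y^2 - 8y - 26).
So |(-4y^3 + 4y^2 - 2y - 9) + 87| = |y − 3|·|-4y^2 - 8y - 26|.
Require δ ≤ 1. Then |y − 3| < 1 gives |y| < 4, and by the triangle inequality |-4y^2 - 8y - 26| ≤ 4·4^2 + 8·4 + 26 = 122.
Hence |(-4y^3 + 4y^2 - 2y - 9) + 87| ≤ 122|y − 3| < ε provided |y − 3| < ε/122.
Choosing δ = min(1, ε/122) ensures both conditions, hence |(-4y^3 + 4y^2 - 2y - 9) + 87| < ε.

δ = min(1, ε/122)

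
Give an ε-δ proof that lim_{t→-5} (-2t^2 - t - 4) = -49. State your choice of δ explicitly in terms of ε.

δ = min(1, ε/21)

Let ε > 0 be given. We want δ > 0 such that 0 < |t + 5| < δ implies |(-2t^2 - t - 4) + 49| < ε.
(-2t^2 - t - 4) + 49 = -2t^2 - t + 45 = (t + 5)(-2t + 9).
So |(-2t^2 - t - 4) + 49| = |t + 5|·|-2t + 9|.
Assume first that |t + 5| < 1, so |t| < 6. Then |-2t + 9| ≤ 2·6 + 9 = 21.
Hence |(-2t^2 - t - 4) + 49| ≤ 21|t + 5| < ε provided |t + 5| < ε/21.
Take δ = min(1, ε/21). Then 0 < |t + 5| < δ gives both |t + 5| < 1 and |t + 5| < ε/21, so |(-2t^2 - t - 4) + 49| < ε.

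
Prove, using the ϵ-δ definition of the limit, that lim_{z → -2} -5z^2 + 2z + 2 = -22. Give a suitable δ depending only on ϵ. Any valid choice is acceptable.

Fix ϵ > 0. We want δ > 0 such that 0 < |z + 2| < δ implies |(-5z^2 + 2z + 2) + 22| < ϵ.
(-5z^2 + 2z + 2) + 22 = -5z^2 + 2z + 24 = (z + 2)(-5z + 12).
So |(-5z^2 + 2z + 2) + 22| = |z + 2|·|-5z + 12|.
Require δ ≤ 2. Then |z + 2| < 2 gives |z| < 4, and by the triangle inequality |-5z + 12| ≤ 5·4 + 12 = 32.
Hence |(-5z^2 + 2z + 2) + 22| ≤ 32|z + 2| < ϵ provided |z + 2| < ϵ/32.
Take δ = min(2, ϵ/32). Then 0 < |z + 2| < δ gives both |z + 2| < 2 and |z + 2| < ϵ/32, so |(-5z^2 + 2z + 2) + 22| < ϵ.

δ = min(2, ϵ/32)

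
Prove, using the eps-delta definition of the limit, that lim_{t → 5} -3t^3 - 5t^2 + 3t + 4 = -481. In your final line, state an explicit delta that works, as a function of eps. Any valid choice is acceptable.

Suppose eps > 0. We want delta > 0 such that 0 < |t − 5| < delta implies |(-3t^3 - 5t^2 + 3t + 4) + 481| < eps.
(-3t^3 - 5t^2 + 3t + 4) + 481 = -3t^3 - 5t^2 + 3t + 485 = (t − 5)(-3t^2 - 20t - 97).
So |(-3t^3 - 5t^2 + 3t + 4) + 481| = |t − 5|·|-3t^2 - 20t - 97|.
Require delta ≤ 2. Then |t − 5| < 2 gives |t| < 7, and by the triangle inequality |-3t^2 - 20t - 97| ≤ 3·7^2 + 20·7 + 97 = 384.
Hence |(-3t^3 - 5t^2 + 3t + 4) + 481| ≤ 384|t − 5| < eps provided |t − 5| < eps/384.
Choosing delta = min(2, eps/384) ensures both conditions, hence |(-3t^3 - 5t^2 + 3t + 4) + 481| < eps.

delta = min(2, eps/384)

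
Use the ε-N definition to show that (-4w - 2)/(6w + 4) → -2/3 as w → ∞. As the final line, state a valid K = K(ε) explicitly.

Let ε > 0 be given. We seek K > 0 such that w > K implies |(-4w - 2)/(6w + 4) + 2/3| < ε.
(-4w - 2)/(6w + 4) + 2/3 = (6(-4w - 2) − (-4)(6w + 4)) / (6(6w + 4)) = 4/(6(6w + 4)).
For w > 0 we have 6w + 4 > 6w, so |(-4w - 2)/(6w + 4) + 2/3| = 4/(6(6w + 4)) < 4/(6·6w) = (1/9)/w.
Thus |(-4w - 2)/(6w + 4) + 2/3| < ε whenever w > (1/9)/ε.
Take K = (1/9)/ε. If w > K then |(-4w - 2)/(6w + 4) + 2/3| < (1/9)/w < ε.

K = (1/9)/ε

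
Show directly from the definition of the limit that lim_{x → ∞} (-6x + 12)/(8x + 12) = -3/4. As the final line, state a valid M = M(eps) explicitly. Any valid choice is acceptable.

M = (21/8)/eps

Fix eps > 0. We seek M > 0 such that x > M implies |(-6x + 12)/(8x + 12) + 3/4| < eps.
(-6x + 12)/(8x + 12) + 3/4 = (8(-6x + 12) − (-6)(8x + 12)) / (8(8x + 12)) = 168/(8(8x + 12)).
For x > 0 we have 8x + 12 > 8x, so |(-6x + 12)/(8x + 12) + 3/4| = 168/(8(8x + 12)) < 168/(8·8x) = (21/8)/x.
Thus |(-6x + 12)/(8x + 12) + 3/4| < eps whenever x > (21/8)/eps.
Take M = (21/8)/eps. If x > M then |(-6x + 12)/(8x + 12) + 3/4| < (21/8)/x < eps.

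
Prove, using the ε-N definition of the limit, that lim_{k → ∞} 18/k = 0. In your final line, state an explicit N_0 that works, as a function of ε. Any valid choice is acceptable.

N_0 = 18/ε

Let ε > 0 be given. For k ≥ 1, |18/k − 0| = 18/(k) ≤ 18/k.
We need 18/k < ε, i.e. k > 18/ε.
Take N_0 = 18/ε. If k > N_0 then |18/k| ≤ 18/k < ε.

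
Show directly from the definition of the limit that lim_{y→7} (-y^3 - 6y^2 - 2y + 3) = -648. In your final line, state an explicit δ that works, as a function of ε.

δ = min(2, ε/291)

Let ε > 0 be given. We want δ > 0 such that 0 < |y − 7| < δ implies |(-y^3 - 6y^2 - 2y + 3) + 648| < ε.
(-y^3 - 6y^2 - 2y + 3) + 648 = -y^3 - 6y^2 - 2y + 651 = (y − 7)(-y^2 - 13y - 93).
So |(-y^3 - 6y^2 - 2y + 3) + 648| = |y − 7|·|-y^2 - 13y - 93|.
Require δ ≤ 2. Then |y − 7| < 2 gives |y| < 9, and by the triangle inequality |-y^2 - 13y - 93| ≤ 9^2 + 13·9 + 93 = 291.
Hence |(-y^3 - 6y^2 - 2y + 3) + 648| ≤ 291|y − 7| < ε provided |y − 7| < ε/291.
Choosing δ = min(2, ε/291) ensures both conditions, hence |(-y^3 - 6y^2 - 2y + 3) + 648| < ε.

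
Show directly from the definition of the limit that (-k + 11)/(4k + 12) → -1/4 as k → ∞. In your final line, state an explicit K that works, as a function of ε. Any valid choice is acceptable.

Suppose ε > 0. For k ≥ 1, |(-k + 11)/(4k + 12) + 1/4| = |56|/(4(4k + 12)) = 56/(4(4k + 12)).
Since 4k + 12 ≥ 4k for k ≥ 1, this is ≤ 56/(4·4k) = (7/2)/k.
So |(-k + 11)/(4k + 12) + 1/4| < ε whenever k > (7/2)/ε.
Take K = (7/2)/ε. If k > K then |(-k + 11)/(4k + 12) + 1/4| ≤ (7/2)/k < ε.

K = (7/2)/ε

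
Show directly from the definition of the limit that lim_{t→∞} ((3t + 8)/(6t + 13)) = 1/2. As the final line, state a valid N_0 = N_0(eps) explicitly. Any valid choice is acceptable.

N_0 = (1/4)/eps

Let eps > 0. We seek N_0 > 0 such that t > N_0 implies |(3t + 8)/(6t + 13) − (1/2)| < eps.
(3t + 8)/(6t + 13) − (1/2) = (6(3t + 8) − 3(6t + 13)) / (6(6t + 13)) = 9/(6(6t + 13)).
For t > 0 we have 6t + 13 > 6t, so |(3t + 8)/(6t + 13) − (1/2)| = 9/(6(6t + 13)) < 9/(6·6t) = (1/4)/t.
Thus |(3t + 8)/(6t + 13) − (1/2)| < eps whenever t > (1/4)/eps.
Take N_0 = (1/4)/eps. If t > N_0 then |(3t + 8)/(6t + 13) − (1/2)| < (1/4)/t < eps.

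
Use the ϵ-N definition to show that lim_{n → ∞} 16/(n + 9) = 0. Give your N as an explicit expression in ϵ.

Let ϵ > 0 be given. For n ≥ 1, |16/(n + 9) − 0| = 16/(n + 9) ≤ 16/n.
We need 16/n < ϵ, i.e. n > 16/ϵ.
Take N = 16/ϵ. If n > N then |16/(n + 9)| ≤ 16/n < ϵ.

N = 16/ϵ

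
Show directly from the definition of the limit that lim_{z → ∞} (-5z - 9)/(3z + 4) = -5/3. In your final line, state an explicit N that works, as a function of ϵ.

N = (7/9)/ϵ

Suppose ϵ > 0. We seek N > 0 such that z > N implies |(-5z - 9)/(3z + 4) + 5/3| < ϵ.
(-5z - 9)/(3z + 4) + 5/3 = (3(-5z - 9) − (-5)(3z + 4)) / (3(3z + 4)) = -7/(3(3z + 4)).
For z > 0 we have 3z + 4 > 3z, so |(-5z - 9)/(3z + 4) + 5/3| = 7/(3(3z + 4)) < 7/(3·3z) = (7/9)/z.
Thus |(-5z - 9)/(3z + 4) + 5/3| < ϵ whenever z > (7/9)/ϵ.
Take N = (7/9)/ϵ. If z > N then |(-5z - 9)/(3z + 4) + 5/3| < (7/9)/z < ϵ.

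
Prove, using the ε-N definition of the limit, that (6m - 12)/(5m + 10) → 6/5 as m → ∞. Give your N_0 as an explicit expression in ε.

Let ε > 0. For m ≥ 1, |(6m - 12)/(5m + 10) − (6/5)| = |-120|/(5(5m + 10)) = 120/(5(5m + 10)).
Since 5m + 10 ≥ 5m for m ≥ 1, this is ≤ 120/(5·5m) = (24/5)/m.
So |(6m - 12)/(5m + 10) − (6/5)| < ε whenever m > (24/5)/ε.
Take N_0 = (24/5)/ε. If m > N_0 then |(6m - 12)/(5m + 10) − (6/5)| ≤ (24/5)/m < ε.

N_0 = (24/5)/ε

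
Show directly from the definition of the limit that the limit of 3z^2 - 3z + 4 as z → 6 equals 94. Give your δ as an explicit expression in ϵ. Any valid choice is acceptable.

δ = min(1, ϵ/36)

Let ϵ > 0 be given. We want δ > 0 such that 0 < |z − 6| < δ implies |(3z^2 - 3z + 4) − 94| < ϵ.
(3z^2 - 3z + 4) − 94 = 3z^2 - 3z - 90 = (z − 6)(3z + 15).
So |(3z^2 - 3z + 4) − 94| = |z − 6|·|3z + 15|.
Require δ ≤ 1. Then |z − 6| < 1 gives |z| < 7, and by the triangle inequality |3z + 15| ≤ 3·7 + 15 = 36.
Hence |(3z^2 - 3z + 4) − 94| ≤ 36|z − 6| < ϵ provided |z − 6| < ϵ/36.
Choosing δ = min(1, ϵ/36) ensures both conditions, hence |(3z^2 - 3z + 4) − 94| < ϵ.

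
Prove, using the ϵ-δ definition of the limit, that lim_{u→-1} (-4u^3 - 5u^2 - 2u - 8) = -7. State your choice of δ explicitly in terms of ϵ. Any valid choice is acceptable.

Fix ϵ > 0. We want δ > 0 such that 0 < |u + 1| < δ implies |(-4u^3 - 5u^2 - 2u - 8) + 7| < ϵ.
(-4u^3 - 5u^2 - 2u - 8) + 7 = -4u^3 - 5u^2 - 2u - 1 = (u + 1)(-4u^2 - u - 1).
So |(-4u^3 - 5u^2 - 2u - 8) + 7| = |u + 1|·|-4u^2 - u - 1|.
Require δ ≤ 1. Then |u + 1| < 1 gives |u| < 2, and by the triangle inequality |-4u^2 - u - 1| ≤ 4·2^2 + 2 + 1 = 19.
Hence |(-4u^3 - 5u^2 - 2u - 8) + 7| ≤ 19|u + 1| < ϵ provided |u + 1| < ϵ/19.
Choosing δ = min(1, ϵ/19) ensures both conditions, hence |(-4u^3 - 5u^2 - 2u - 8) + 7| < ϵ.

δ = min(1, ϵ/19)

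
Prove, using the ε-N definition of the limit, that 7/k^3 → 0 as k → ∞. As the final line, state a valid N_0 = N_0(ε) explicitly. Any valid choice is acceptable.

Let ε > 0 be given. For k ≥ 1, |7/k^3 − 0| = 7/k^3.
7/k^3 < ε ⇔ k^3 > 7/ε ⇔ k > (7/ε)^{1/3}.
Take N_0 = (7/ε)^{1/3}. Then k > N_0 implies 7/k^3 < ε.

N_0 = (7/ε)^{1/3}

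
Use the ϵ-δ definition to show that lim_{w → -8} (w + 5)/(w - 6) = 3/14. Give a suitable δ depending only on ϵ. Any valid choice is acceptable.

δ = min(7, (98/11)ϵ)

Let ϵ > 0. We want δ > 0 with 0 < |w + 8| < δ ⇒ |(w + 5)/(w - 6) − (3/14)| < ϵ.
Combining over a common denominator, (w + 5)/(w - 6) − (3/14) = [(w + 5)·(-14) − (-3)·(w - 6)] / [(-14)·(w - 6)] = -11(w + 8) / ((-14)(w - 6)).
So |(w + 5)/(w - 6) − (3/14)| = 11|w + 8| / (14·|w − 6|).
Require δ ≤ 7, so |w − 6| ≥ |-14| − |w + 8| > 14 − 7 = 7.
Hence |(w + 5)/(w - 6) − (3/14)| < 11|w + 8|/(14·7) = (11/98)|w + 8|, which is < ϵ once |w + 8| < (98/11)ϵ.
Take δ = min(7, (98/11)ϵ). Then 0 < |w + 8| < δ forces both bounds, so |(w + 5)/(w - 6) − (3/14)| < ϵ.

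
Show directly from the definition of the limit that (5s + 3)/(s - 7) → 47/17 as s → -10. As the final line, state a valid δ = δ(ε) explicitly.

δ = min(17/2, (289/76)ε)

Let ε > 0. We want δ > 0 with 0 < |s + 10| < δ ⇒ |(5s + 3)/(s - 7) − (47/17)| < ε.
Combining over a common denominator, (5s + 3)/(s - 7) − (47/17) = [(5s + 3)·(-17) − (-47)·(s - 7)] / [(-17)·(s - 7)] = -38(s + 10) / ((-17)(s - 7)).
So |(5s + 3)/(s - 7) − (47/17)| = 38|s + 10| / (17·|s − 7|).
Require δ ≤ 17/2, so |s − 7| ≥ |-17| − |s + 10| > 17 − 17/2 = 17/2.
Hence |(5s + 3)/(s - 7) − (47/17)| < 38|s + 10|/(17·(17/2)) = (76/289)|s + 10|, which is < ε once |s + 10| < (289/76)ε.
Take δ = min(17/2, (289/76)ε). Then 0 < |s + 10| < δ forces both bounds, so |(5s + 3)/(s - 7) − (47/17)| < ε.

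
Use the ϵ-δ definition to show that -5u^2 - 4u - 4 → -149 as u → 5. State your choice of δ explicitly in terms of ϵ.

Suppose ϵ > 0. We want δ > 0 such that 0 < |u − 5| < δ implies |(-5u^2 - 4u - 4) + 149| < ϵ.
(-5u^2 - 4u - 4) + 149 = -5u^2 - 4u + 145 = (u − 5)(-5u - 29).
So |(-5u^2 - 4u - 4) + 149| = |u − 5|·|-5u - 29|.
Assume first that |u − 5| < 1, so |u| < 6. Then |-5u - 29| ≤ 5·6 + 29 = 59.
Hence |(-5u^2 - 4u - 4) + 149| ≤ 59|u − 5| < ϵ provided |u − 5| < ϵ/59.
Take δ = min(1, ϵ/59). Then 0 < |u − 5| < δ gives both |u − 5| < 1 and |u − 5| < ϵ/59, so |(-5u^2 - 4u - 4) + 149| < ϵ.

δ = min(1, ϵ/59)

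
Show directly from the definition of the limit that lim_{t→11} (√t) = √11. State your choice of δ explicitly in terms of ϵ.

Let ϵ > 0. We want δ > 0 such that 0 < |t − 11| < δ implies |√t − √11| < ϵ.
Rationalise: √t − √11 = (t − 11)/(√t + √11), so |√t − √11| = |t − 11|/(√t + √11).
Restrict δ ≤ 11 so that |t − 11| < 11 forces t > 0, and then √t + √11 > √11.
Hence |√t − √11| < |t − 11|/√11, which is < ϵ once |t − 11| < √11·ϵ.
Take δ = min(11, √11·ϵ). If 0 < |t − 11| < δ then t > 0 and |√t − √11| < |t − 11|/√11 < ϵ.

δ = min(11, √11·ϵ)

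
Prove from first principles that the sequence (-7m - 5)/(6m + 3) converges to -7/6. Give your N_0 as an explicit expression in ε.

Let ε > 0 be given. For m ≥ 1, |(-7m - 5)/(6m + 3) + 7/6| = |-9|/(6(6m + 3)) = 9/(6(6m + 3)).
Since 6m + 3 ≥ 6m for m ≥ 1, this is ≤ 9/(6·6m) = (1/4)/m.
So |(-7m - 5)/(6m + 3) + 7/6| < ε whenever m > (1/4)/ε.
Take N_0 = (1/4)/ε. If m > N_0 then |(-7m - 5)/(6m + 3) + 7/6| ≤ (1/4)/m < ε.

N_0 = (1/4)/ε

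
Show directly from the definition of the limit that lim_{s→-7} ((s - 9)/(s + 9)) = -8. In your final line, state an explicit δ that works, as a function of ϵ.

δ = min(1, (1/9)ϵ)

Fix ϵ > 0. We want δ > 0 with 0 < |s + 7| < δ ⇒ |(s - 9)/(s + 9) + 8| < ϵ.
Combining over a common denominator, (s - 9)/(s + 9) + 8 = [(s - 9)·2 − (-16)·(s + 9)] / [2·(s + 9)] = 18(s + 7) / (2(s + 9)).
So |(s - 9)/(s + 9) + 8| = 18|s + 7| / (2·|s + 9|).
Require δ ≤ 1, so |s + 9| ≥ |2| − |s + 7| > 2 − 1 = 1.
Hence |(s - 9)/(s + 9) + 8| < 18|s + 7|/(2·1) = 9|s + 7|, which is < ϵ once |s + 7| < (1/9)ϵ.
Take δ = min(1, (1/9)ϵ). Then 0 < |s + 7| < δ forces both bounds, so |(s - 9)/(s + 9) + 8| < ϵ.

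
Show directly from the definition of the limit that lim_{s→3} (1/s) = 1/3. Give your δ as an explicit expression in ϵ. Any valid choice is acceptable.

δ = min(3/2, (9/2)ϵ)

Fix ϵ > 0. We seek δ > 0 such that 0 < |s − 3| < δ implies |1/s − (1/3)| < ϵ.
|1/s − (1/3)| = |3 − s|/(3·|s|) = |s − 3|/(3|s|).
Restrict δ ≤ 3/2. Then |s − 3| < 3/2 gives |s| > 3/2, so 3|s| > 9/2.
Then |1/s − (1/3)| < |s − 3|/(9/2), which is < ϵ when |s − 3| < (9/2)ϵ.
Take δ = min(3/2, (9/2)ϵ). Then 0 < |s − 3| < δ gives both |s − 3| < 3/2 and |s − 3| < (9/2)ϵ, so |1/s − (1/3)| < ϵ.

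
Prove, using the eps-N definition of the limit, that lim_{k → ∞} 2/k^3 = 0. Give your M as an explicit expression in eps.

M = (2/eps)^{1/3}

Let eps > 0. For k ≥ 1, |2/k^3 − 0| = 2/k^3.
2/k^3 < eps ⇔ k^3 > 2/eps ⇔ k > (2/eps)^{1/3}.
Take M = (2/eps)^{1/3}. Then k > M implies 2/k^3 < eps.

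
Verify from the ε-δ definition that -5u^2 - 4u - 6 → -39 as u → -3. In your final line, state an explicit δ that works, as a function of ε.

δ = min(2, ε/36)

Let ε > 0 be given. We want δ > 0 such that 0 < |u + 3| < δ implies |(-5u^2 - 4u - 6) + 39| < ε.
(-5u^2 - 4u - 6) + 39 = -5u^2 - 4u + 33 = (u + 3)(-5u + 11).
So |(-5u^2 - 4u - 6) + 39| = |u + 3|·|-5u + 11|.
Assume first that |u + 3| < 2, so |u| < 5. Then |-5u + 11| ≤ 5·5 + 11 = 36.
Hence |(-5u^2 - 4u - 6) + 39| ≤ 36|u + 3| < ε provided |u + 3| < ε/36.
Choosing δ = min(2, ε/36) ensures both conditions, hence |(-5u^2 - 4u - 6) + 39| < ε.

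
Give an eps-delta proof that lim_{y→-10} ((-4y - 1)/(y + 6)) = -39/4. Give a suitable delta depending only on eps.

Suppose eps > 0. We want delta > 0 with 0 < |y + 10| < delta ⇒ |(-4y - 1)/(y + 6) + 39/4| < eps.
Combining over a common denominator, (-4y - 1)/(y + 6) + 39/4 = [(-4y - 1)·(-4) − 39·(y + 6)] / [(-4)·(y + 6)] = -23(y + 10) / ((-4)(y + 6)).
So |(-4y - 1)/(y + 6) + 39/4| = 23|y + 10| / (4·|y + 6|).
Require delta ≤ 2, so |y + 6| ≥ |-4| − |y + 10| > 4 − 2 = 2.
Hence |(-4y - 1)/(y + 6) + 39/4| < 23|y + 10|/(4·2) = (23/8)|y + 10|, which is < eps once |y + 10| < (8/23)eps.
Take delta = min(2, (8/23)eps). Then 0 < |y + 10| < delta forces both bounds, so |(-4y - 1)/(y + 6) + 39/4| < eps.

delta = min(2, (8/23)eps)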